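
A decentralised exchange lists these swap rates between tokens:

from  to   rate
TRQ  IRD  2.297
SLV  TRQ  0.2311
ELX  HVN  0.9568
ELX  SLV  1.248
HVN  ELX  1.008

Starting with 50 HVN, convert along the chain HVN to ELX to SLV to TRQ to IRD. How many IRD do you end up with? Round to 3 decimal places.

33.389

50 HVN × 1.008 = 50.4 ELX
50.4 ELX × 1.248 = 62.8992 SLV
62.8992 SLV × 0.2311 = 14.53600512 TRQ
14.53600512 TRQ × 2.297 = 33.38920376064 IRD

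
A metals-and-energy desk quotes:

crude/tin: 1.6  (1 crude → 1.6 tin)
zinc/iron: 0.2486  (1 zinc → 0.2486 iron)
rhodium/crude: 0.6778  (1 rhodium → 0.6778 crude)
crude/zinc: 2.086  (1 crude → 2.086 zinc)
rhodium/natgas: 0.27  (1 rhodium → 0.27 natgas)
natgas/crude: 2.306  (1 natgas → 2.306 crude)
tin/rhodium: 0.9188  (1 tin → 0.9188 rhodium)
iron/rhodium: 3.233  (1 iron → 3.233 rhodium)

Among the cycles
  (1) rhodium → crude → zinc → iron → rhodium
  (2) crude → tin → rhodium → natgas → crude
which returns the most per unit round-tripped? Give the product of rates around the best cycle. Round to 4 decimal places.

1.1364

(1) 0.6778 × 2.086 × 0.2486 × 3.233 = 1.13638
(2) 1.6 × 0.9188 × 0.27 × 2.306 = 0.91530
Highest is cycle (1) at 1.1364 (>1, arbitrage).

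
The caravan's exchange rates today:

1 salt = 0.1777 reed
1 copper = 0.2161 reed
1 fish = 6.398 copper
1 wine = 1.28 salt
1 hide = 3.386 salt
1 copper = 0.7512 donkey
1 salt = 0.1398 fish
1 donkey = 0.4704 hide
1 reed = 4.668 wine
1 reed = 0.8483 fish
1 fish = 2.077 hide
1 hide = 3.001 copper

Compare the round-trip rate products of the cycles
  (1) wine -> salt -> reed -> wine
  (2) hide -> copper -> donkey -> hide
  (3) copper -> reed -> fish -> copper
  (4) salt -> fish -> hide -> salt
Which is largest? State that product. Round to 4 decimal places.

(1) 1.28 × 0.1777 × 4.668 = 1.06176
(2) 3.001 × 0.7512 × 0.4704 = 1.06045
(3) 0.2161 × 0.8483 × 6.398 = 1.17287
(4) 0.1398 × 2.077 × 3.386 = 0.98317
Highest is cycle (3) at 1.1729 (>1, arbitrage).

1.1729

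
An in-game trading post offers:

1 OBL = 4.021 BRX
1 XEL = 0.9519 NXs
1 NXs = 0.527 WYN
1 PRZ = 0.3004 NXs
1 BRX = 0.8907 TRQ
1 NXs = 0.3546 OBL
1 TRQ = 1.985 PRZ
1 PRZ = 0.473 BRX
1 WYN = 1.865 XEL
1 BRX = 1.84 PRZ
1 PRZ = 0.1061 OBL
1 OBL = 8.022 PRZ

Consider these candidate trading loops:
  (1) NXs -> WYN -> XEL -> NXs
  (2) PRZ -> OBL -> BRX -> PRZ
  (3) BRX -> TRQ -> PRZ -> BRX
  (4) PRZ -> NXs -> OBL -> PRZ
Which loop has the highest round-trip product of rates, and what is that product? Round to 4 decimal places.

0.9356

(1) 0.527 × 1.865 × 0.9519 = 0.93558
(2) 0.1061 × 4.021 × 1.84 = 0.78500
(3) 0.8907 × 1.985 × 0.473 = 0.83628
(4) 0.3004 × 0.3546 × 8.022 = 0.85452
Highest is cycle (1) at 0.9356 (≤1, no arbitrage).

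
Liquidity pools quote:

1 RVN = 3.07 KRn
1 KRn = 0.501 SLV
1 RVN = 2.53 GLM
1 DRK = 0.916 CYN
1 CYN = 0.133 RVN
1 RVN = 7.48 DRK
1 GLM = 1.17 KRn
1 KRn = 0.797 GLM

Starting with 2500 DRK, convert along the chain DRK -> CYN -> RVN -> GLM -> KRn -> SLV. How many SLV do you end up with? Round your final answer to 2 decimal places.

2500 DRK × 0.916 = 2290 CYN
2290 CYN × 0.133 = 304.57 RVN
304.57 RVN × 2.53 = 770.5621 GLM
770.5621 GLM × 1.17 = 901.557657 KRn
901.557657 KRn × 0.501 = 451.680386157 SLV

451.68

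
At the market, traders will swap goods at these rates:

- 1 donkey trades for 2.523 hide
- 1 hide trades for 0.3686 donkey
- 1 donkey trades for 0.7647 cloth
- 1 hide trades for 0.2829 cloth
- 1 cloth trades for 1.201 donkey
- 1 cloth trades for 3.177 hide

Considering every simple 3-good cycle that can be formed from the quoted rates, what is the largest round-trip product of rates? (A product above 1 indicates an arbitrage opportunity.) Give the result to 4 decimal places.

0.8955

cloth→hide→donkey→cloth: 3.177 × 0.3686 × 0.7647 = 0.89550
cloth→donkey→hide→cloth: 1.201 × 2.523 × 0.2829 = 0.85722
Maximum is cloth→hide→donkey→cloth at 0.8955; no arbitrage — every cycle loses value.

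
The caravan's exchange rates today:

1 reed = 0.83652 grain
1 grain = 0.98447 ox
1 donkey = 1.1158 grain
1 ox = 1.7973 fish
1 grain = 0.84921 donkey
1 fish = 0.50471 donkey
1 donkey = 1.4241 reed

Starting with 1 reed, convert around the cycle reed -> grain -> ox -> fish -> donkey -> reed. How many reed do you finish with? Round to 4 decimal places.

1 reed × 0.83652 = 0.83652 grain
0.83652 grain × 0.98447 = 0.8235288444 ox
0.8235288444 ox × 1.7973 = 1.48012839204012 fish
1.48012839204012 fish × 0.50471 = 0.7470356007465689652 donkey
0.7470356007465689652 donkey × 1.4241 = 1.06385339902318886334132 reed

1.0639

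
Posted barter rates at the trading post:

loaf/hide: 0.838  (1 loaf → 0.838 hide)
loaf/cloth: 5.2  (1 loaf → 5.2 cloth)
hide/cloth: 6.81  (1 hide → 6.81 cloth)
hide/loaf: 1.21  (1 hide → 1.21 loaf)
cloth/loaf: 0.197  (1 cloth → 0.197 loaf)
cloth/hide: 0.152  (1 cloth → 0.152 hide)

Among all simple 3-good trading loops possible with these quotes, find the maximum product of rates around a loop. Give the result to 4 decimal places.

1.1242

cloth→loaf→hide→cloth: 0.197 × 0.838 × 6.81 = 1.12424
cloth→hide→loaf→cloth: 0.152 × 1.21 × 5.2 = 0.95638
Maximum is cloth→loaf→hide→cloth at 1.1242; arbitrage exists.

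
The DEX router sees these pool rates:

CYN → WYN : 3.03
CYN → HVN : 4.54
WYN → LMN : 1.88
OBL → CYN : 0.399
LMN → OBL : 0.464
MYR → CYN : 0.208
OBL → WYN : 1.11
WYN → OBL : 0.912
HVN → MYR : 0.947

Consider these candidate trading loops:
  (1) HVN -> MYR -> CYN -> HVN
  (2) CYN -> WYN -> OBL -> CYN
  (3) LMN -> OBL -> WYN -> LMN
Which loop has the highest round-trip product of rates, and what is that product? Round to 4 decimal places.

(1) 0.947 × 0.208 × 4.54 = 0.89427
(2) 3.03 × 0.912 × 0.399 = 1.10258
(3) 0.464 × 1.11 × 1.88 = 0.96828
Highest is cycle (2) at 1.1026 (>1, arbitrage).

1.1026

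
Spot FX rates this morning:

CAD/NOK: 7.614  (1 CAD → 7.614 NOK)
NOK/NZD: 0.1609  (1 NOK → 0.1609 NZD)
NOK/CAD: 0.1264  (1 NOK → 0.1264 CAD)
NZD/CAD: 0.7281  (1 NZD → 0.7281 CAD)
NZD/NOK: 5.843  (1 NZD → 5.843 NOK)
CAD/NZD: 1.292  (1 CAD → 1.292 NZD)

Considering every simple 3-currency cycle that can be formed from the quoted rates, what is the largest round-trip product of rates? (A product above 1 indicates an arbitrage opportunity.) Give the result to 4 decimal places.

0.9542

NZD→NOK→CAD→NZD: 5.843 × 0.1264 × 1.292 = 0.95421
NZD→CAD→NOK→NZD: 0.7281 × 7.614 × 0.1609 = 0.89199
Maximum is NZD→NOK→CAD→NZD at 0.9542; no arbitrage — every cycle loses value.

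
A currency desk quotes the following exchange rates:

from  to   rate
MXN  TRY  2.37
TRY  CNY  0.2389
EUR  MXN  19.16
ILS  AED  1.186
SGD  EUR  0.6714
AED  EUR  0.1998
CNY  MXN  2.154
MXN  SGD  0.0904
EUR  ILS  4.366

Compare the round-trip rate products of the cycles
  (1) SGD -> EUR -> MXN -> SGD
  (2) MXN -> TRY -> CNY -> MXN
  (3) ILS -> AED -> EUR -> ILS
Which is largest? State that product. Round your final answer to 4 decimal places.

1.2196

(1) 0.6714 × 19.16 × 0.0904 = 1.16291
(2) 2.37 × 0.2389 × 2.154 = 1.21958
(3) 1.186 × 0.1998 × 4.366 = 1.03458
Highest is cycle (2) at 1.2196 (>1, arbitrage).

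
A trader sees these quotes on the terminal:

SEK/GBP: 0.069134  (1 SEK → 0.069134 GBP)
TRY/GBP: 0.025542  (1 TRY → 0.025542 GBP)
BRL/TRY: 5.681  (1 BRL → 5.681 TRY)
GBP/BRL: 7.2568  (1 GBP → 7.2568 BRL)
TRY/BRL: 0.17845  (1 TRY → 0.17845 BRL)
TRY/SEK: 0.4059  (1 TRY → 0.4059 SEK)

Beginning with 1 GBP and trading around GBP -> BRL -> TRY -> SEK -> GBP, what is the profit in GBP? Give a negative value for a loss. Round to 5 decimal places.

0.15686

1 GBP × 7.2568 = 7.2568 BRL
7.2568 BRL × 5.681 = 41.2258808 TRY
41.2258808 TRY × 0.4059 = 16.73358501672 SEK
16.73358501672 SEK × 0.069134 = 1.15685966654592048 GBP
Net change: 1.15685966654592048 − 1 = 0.15685966654592048 GBP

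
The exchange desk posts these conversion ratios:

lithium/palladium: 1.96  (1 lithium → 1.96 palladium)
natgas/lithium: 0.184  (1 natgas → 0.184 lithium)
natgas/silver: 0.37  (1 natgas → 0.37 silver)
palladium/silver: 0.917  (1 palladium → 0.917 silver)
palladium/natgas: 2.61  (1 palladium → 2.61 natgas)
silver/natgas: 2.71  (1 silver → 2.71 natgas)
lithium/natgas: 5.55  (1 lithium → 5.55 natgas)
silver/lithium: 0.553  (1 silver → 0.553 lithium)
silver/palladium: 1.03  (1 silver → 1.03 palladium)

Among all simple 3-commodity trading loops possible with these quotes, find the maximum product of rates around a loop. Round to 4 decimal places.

natgas→silver→lithium→natgas: 0.37 × 0.553 × 5.55 = 1.13559
palladium→natgas→silver→palladium: 2.61 × 0.37 × 1.03 = 0.99467
palladium→silver→lithium→palladium: 0.917 × 0.553 × 1.96 = 0.99392
palladium→natgas→lithium→palladium: 2.61 × 0.184 × 1.96 = 0.94127
Maximum is natgas→silver→lithium→natgas at 1.1356; arbitrage exists.

1.1356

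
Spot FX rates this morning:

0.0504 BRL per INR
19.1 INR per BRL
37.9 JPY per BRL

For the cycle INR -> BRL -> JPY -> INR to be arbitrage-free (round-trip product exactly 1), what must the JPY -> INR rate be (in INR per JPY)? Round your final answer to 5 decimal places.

Known legs of the cycle: 0.0504 × 37.9 = 1.91016
For no arbitrage the full-cycle product must be 1, so the missing rate is 1 / 1.91016 ≈ 0.5235164.

0.52352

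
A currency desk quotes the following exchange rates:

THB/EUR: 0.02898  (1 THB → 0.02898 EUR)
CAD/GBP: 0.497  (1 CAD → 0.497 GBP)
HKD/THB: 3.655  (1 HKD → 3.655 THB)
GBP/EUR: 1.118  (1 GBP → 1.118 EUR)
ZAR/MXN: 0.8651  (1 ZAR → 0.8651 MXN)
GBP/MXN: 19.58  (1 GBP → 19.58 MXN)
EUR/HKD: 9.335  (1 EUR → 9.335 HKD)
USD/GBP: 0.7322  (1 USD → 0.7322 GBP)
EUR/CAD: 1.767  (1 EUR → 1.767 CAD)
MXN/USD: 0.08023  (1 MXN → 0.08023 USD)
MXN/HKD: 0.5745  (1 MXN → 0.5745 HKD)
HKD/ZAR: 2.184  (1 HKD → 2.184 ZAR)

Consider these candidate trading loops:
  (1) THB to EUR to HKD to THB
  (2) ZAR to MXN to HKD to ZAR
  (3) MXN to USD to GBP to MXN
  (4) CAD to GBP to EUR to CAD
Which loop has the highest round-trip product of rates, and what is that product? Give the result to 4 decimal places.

1.1502

(1) 0.02898 × 9.335 × 3.655 = 0.98878
(2) 0.8651 × 0.5745 × 2.184 = 1.08545
(3) 0.08023 × 0.7322 × 19.58 = 1.15022
(4) 0.497 × 1.118 × 1.767 = 0.98183
Highest is cycle (3) at 1.1502 (>1, arbitrage).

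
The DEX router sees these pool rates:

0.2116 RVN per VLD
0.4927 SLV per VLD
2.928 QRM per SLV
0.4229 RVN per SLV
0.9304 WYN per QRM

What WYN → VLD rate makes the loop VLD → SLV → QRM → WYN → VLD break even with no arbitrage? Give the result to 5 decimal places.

0.74503

Known legs of the cycle: 0.4927 × 2.928 × 0.9304 = 1.34221885824
For no arbitrage the full-cycle product must be 1, so the missing rate is 1 / 1.34221885824 ≈ 0.7450350.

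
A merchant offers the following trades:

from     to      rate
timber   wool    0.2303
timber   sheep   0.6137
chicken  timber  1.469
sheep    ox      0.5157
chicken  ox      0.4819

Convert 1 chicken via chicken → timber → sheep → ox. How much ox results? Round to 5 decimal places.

0.46492

1 chicken × 1.469 = 1.469 timber
1.469 timber × 0.6137 = 0.9015253 sheep
0.9015253 sheep × 0.5157 = 0.46491659721 ox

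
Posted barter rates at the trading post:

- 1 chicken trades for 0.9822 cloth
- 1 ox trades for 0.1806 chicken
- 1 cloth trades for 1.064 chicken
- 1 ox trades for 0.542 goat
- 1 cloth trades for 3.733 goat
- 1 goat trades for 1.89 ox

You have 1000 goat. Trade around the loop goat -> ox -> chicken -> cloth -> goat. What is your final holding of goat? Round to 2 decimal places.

1251.52

1000 goat × 1.89 = 1890 ox
1890 ox × 0.1806 = 341.334 chicken
341.334 chicken × 0.9822 = 335.2582548 cloth
335.2582548 cloth × 3.733 = 1251.5190651684 goat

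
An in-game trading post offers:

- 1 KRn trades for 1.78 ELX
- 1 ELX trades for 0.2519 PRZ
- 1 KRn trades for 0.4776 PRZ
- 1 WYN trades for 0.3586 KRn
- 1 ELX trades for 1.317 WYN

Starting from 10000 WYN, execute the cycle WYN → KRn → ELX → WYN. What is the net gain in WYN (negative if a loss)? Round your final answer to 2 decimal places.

10000 WYN × 0.3586 = 3586 KRn
3586 KRn × 1.78 = 6383.08 ELX
6383.08 ELX × 1.317 = 8406.51636 WYN
Net change: 8406.51636 − 10000 = -1593.48364 WYN

-1593.48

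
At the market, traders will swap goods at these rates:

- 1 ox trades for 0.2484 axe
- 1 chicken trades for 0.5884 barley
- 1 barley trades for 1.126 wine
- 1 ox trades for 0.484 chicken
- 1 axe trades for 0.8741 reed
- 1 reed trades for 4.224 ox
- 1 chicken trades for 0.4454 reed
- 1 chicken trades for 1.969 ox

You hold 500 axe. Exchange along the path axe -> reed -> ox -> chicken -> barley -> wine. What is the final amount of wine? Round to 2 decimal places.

500 axe × 0.8741 = 437.05 reed
437.05 reed × 4.224 = 1846.0992 ox
1846.0992 ox × 0.484 = 893.5120128 chicken
893.5120128 chicken × 0.5884 = 525.74246833152 barley
525.74246833152 barley × 1.126 = 591.98601934129152 wine

591.99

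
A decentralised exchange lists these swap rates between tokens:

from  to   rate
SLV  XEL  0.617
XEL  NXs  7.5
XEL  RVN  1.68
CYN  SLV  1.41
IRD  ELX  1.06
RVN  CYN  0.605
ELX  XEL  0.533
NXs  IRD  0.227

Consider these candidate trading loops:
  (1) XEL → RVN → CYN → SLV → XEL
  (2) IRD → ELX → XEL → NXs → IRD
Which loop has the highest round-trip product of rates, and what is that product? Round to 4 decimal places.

(1) 1.68 × 0.605 × 1.41 × 0.617 = 0.88424
(2) 1.06 × 0.533 × 7.5 × 0.227 = 0.96188
Highest is cycle (2) at 0.9619 (≤1, no arbitrage).

0.9619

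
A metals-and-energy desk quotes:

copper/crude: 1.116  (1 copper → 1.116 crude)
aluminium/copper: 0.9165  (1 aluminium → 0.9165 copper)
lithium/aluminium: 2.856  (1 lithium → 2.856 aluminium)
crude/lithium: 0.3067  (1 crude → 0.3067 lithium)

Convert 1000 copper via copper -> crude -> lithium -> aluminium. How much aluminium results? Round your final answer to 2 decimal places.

1000 copper × 1.116 = 1116 crude
1116 crude × 0.3067 = 342.2772 lithium
342.2772 lithium × 2.856 = 977.5436832 aluminium

977.54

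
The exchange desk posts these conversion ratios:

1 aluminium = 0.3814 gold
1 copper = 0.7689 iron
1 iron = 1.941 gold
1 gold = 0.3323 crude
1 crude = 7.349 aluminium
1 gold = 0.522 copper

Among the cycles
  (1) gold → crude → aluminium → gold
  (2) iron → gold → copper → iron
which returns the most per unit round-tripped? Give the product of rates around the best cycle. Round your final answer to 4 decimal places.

(1) 0.3323 × 7.349 × 0.3814 = 0.93141
(2) 1.941 × 0.522 × 0.7689 = 0.77905
Highest is cycle (1) at 0.9314 (≤1, no arbitrage).

0.9314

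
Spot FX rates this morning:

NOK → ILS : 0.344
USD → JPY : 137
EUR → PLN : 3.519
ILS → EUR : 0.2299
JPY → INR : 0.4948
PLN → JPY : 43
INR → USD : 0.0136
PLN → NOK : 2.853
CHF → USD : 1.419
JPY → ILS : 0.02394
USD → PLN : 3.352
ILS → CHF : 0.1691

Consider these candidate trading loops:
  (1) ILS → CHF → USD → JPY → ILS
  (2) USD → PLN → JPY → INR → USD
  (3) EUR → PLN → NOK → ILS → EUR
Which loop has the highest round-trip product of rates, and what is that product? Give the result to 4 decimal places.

(1) 0.1691 × 1.419 × 137 × 0.02394 = 0.78699
(2) 3.352 × 43 × 0.4948 × 0.0136 = 0.96993
(3) 3.519 × 2.853 × 0.344 × 0.2299 = 0.79400
Highest is cycle (2) at 0.9699 (≤1, no arbitrage).

0.9699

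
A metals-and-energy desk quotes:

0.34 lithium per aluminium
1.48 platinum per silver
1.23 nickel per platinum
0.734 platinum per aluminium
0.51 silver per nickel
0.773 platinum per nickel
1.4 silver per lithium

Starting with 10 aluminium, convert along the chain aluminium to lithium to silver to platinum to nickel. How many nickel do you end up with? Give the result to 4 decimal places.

8.6651

10 aluminium × 0.34 = 3.4 lithium
3.4 lithium × 1.4 = 4.76 silver
4.76 silver × 1.48 = 7.0448 platinum
7.0448 platinum × 1.23 = 8.665104 nickel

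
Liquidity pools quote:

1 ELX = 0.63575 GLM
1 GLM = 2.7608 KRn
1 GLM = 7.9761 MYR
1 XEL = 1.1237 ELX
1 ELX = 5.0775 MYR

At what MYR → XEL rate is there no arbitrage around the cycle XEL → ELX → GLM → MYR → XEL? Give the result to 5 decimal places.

0.17550

Known legs of the cycle: 1.1237 × 0.63575 × 7.9761 = 5.6980642246275
For no arbitrage the full-cycle product must be 1, so the missing rate is 1 / 5.6980642246275 ≈ 0.1754982.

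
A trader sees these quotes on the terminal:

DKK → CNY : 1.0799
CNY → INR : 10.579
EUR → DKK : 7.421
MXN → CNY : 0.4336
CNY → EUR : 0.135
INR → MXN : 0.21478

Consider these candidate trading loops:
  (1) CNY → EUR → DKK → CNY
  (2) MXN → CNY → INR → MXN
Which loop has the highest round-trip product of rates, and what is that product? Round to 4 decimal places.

(1) 0.135 × 7.421 × 1.0799 = 1.08188
(2) 0.4336 × 10.579 × 0.21478 = 0.98521
Highest is cycle (1) at 1.0819 (>1, arbitrage).

1.0819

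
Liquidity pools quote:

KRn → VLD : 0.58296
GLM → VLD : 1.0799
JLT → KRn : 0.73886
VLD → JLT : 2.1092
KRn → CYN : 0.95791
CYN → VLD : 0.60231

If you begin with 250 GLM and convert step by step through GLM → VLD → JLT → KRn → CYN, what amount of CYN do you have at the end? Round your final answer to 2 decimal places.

403.02

250 GLM × 1.0799 = 269.975 VLD
269.975 VLD × 2.1092 = 569.43127 JLT
569.43127 JLT × 0.73886 = 420.7299881522 KRn
420.7299881522 KRn × 0.95791 = 403.021462950873902 CYN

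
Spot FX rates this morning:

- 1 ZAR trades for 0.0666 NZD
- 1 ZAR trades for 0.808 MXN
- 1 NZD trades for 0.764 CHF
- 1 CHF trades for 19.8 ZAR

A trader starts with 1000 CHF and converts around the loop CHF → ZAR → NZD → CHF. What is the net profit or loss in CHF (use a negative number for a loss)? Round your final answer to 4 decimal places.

7.4715

1000 CHF × 19.8 = 19800 ZAR
19800 ZAR × 0.0666 = 1318.68 NZD
1318.68 NZD × 0.764 = 1007.47152 CHF
Net change: 1007.47152 − 1000 = 7.47152 CHF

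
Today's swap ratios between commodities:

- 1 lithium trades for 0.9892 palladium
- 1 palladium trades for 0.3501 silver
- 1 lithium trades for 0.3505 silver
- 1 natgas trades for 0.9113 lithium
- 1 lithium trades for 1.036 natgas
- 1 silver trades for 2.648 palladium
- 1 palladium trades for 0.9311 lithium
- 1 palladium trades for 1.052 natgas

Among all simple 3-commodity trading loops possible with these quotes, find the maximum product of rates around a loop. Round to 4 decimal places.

0.9483

natgas→lithium→palladium→natgas: 0.9113 × 0.9892 × 1.052 = 0.94833
palladium→lithium→silver→palladium: 0.9311 × 0.3505 × 2.648 = 0.86418
Maximum is natgas→lithium→palladium→natgas at 0.9483; no arbitrage — every cycle loses value.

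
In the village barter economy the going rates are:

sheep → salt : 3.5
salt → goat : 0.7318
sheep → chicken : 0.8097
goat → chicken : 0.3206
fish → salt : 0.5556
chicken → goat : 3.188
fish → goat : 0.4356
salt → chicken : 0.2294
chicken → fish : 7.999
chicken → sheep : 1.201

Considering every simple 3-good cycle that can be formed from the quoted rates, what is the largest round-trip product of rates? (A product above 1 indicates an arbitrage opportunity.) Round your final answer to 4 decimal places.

fish→goat→chicken→fish: 0.4356 × 0.3206 × 7.999 = 1.11709
fish→salt→chicken→fish: 0.5556 × 0.2294 × 7.999 = 1.01951
chicken→sheep→salt→chicken: 1.201 × 3.5 × 0.2294 = 0.96428
Maximum is fish→goat→chicken→fish at 1.1171; arbitrage exists.

1.1171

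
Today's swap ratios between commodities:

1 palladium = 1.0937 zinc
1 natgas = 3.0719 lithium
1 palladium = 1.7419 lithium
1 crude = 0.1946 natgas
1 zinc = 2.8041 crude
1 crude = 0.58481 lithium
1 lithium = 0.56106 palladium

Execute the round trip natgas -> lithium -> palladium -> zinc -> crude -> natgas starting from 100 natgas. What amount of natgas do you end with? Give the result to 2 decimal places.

102.86

100 natgas × 3.0719 = 307.19 lithium
307.19 lithium × 0.56106 = 172.3520214 palladium
172.3520214 palladium × 1.0937 = 188.50140580518 zinc
188.50140580518 zinc × 2.8041 = 528.576792018305238 crude
528.576792018305238 crude × 0.1946 = 102.8610437267621993148 natgas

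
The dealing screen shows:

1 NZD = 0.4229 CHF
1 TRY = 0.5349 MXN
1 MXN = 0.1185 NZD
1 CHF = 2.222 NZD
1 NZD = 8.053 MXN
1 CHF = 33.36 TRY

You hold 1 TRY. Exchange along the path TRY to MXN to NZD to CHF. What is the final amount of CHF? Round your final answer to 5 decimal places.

1 TRY × 0.5349 = 0.5349 MXN
0.5349 MXN × 0.1185 = 0.06338565 NZD
0.06338565 NZD × 0.4229 = 0.026805791385 CHF

0.02681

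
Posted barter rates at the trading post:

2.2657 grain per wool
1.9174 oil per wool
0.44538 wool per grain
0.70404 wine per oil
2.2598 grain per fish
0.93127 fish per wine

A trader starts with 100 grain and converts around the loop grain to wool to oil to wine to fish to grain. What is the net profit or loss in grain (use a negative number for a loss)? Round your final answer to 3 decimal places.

100 grain × 0.44538 = 44.538 wool
44.538 wool × 1.9174 = 85.3971612 oil
85.3971612 oil × 0.70404 = 60.123017371248 wine
60.123017371248 wine × 0.93127 = 55.99076238732212496 fish
55.99076238732212496 fish × 2.2598 = 126.527924842870537984608 grain
Net change: 126.527924842870537984608 − 100 = 26.527924842870537984608 grain

26.528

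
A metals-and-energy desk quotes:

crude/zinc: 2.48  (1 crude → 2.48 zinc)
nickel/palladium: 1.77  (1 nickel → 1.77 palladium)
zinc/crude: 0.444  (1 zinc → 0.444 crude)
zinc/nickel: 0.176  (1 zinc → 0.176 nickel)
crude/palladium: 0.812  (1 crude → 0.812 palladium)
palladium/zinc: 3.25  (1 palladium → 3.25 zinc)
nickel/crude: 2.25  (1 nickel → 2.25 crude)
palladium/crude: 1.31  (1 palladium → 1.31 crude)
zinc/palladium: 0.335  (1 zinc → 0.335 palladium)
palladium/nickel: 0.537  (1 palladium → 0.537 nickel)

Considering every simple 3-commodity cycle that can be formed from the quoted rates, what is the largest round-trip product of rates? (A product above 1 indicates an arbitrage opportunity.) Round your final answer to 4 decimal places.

crude→palladium→zinc→crude: 0.812 × 3.25 × 0.444 = 1.17172
crude→zinc→palladium→crude: 2.48 × 0.335 × 1.31 = 1.08835
zinc→nickel→palladium→zinc: 0.176 × 1.77 × 3.25 = 1.01244
crude→zinc→nickel→crude: 2.48 × 0.176 × 2.25 = 0.98208
crude→palladium→nickel→crude: 0.812 × 0.537 × 2.25 = 0.98110
Maximum is crude→palladium→zinc→crude at 1.1717; arbitrage exists.

1.1717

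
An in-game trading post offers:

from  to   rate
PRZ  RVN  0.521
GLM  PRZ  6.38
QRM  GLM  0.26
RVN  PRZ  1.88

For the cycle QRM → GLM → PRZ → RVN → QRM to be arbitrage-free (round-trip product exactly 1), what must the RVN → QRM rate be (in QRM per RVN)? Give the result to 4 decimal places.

Known legs of the cycle: 0.26 × 6.38 × 0.521 = 0.8642348
For no arbitrage the full-cycle product must be 1, so the missing rate is 1 / 0.8642348 ≈ 1.157093.

1.1571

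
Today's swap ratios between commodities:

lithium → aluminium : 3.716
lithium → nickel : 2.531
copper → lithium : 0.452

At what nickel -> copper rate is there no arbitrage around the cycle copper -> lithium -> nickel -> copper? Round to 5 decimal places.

0.87412

Known legs of the cycle: 0.452 × 2.531 = 1.144012
For no arbitrage the full-cycle product must be 1, so the missing rate is 1 / 1.144012 ≈ 0.8741167.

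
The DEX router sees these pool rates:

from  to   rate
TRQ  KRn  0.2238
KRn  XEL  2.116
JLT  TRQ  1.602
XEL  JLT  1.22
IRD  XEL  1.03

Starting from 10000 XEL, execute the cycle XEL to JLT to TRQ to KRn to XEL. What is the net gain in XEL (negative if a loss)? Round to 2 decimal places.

-744.54

10000 XEL × 1.22 = 12200 JLT
12200 JLT × 1.602 = 19544.4 TRQ
19544.4 TRQ × 0.2238 = 4374.03672 KRn
4374.03672 KRn × 2.116 = 9255.46169952 XEL
Net change: 9255.46169952 − 10000 = -744.53830048 XEL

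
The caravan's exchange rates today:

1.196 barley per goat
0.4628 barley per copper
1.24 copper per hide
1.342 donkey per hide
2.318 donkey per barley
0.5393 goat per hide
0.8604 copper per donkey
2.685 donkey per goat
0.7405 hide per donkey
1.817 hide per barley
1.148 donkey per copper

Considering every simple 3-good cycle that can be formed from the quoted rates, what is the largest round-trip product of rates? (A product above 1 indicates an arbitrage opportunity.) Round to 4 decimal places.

1.1720

goat→barley→hide→goat: 1.196 × 1.817 × 0.5393 = 1.17197
goat→donkey→hide→goat: 2.685 × 0.7405 × 0.5393 = 1.07226
donkey→hide→copper→donkey: 0.7405 × 1.24 × 1.148 = 1.05412
barley→hide→copper→barley: 1.817 × 1.24 × 0.4628 = 1.04273
barley→donkey→copper→barley: 2.318 × 0.8604 × 0.4628 = 0.92301
Maximum is goat→barley→hide→goat at 1.1720; arbitrage exists.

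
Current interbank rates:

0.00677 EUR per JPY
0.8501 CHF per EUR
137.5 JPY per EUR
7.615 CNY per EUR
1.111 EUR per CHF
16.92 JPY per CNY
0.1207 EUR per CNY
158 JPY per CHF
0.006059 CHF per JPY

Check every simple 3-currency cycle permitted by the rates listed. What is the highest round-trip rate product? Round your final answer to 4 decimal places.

JPY→CHF→EUR→JPY: 0.006059 × 1.111 × 137.5 = 0.92559
JPY→EUR→CHF→JPY: 0.00677 × 0.8501 × 158 = 0.90932
JPY→EUR→CNY→JPY: 0.00677 × 7.615 × 16.92 = 0.87229
Maximum is JPY→CHF→EUR→JPY at 0.9256; no arbitrage — every cycle loses value.

0.9256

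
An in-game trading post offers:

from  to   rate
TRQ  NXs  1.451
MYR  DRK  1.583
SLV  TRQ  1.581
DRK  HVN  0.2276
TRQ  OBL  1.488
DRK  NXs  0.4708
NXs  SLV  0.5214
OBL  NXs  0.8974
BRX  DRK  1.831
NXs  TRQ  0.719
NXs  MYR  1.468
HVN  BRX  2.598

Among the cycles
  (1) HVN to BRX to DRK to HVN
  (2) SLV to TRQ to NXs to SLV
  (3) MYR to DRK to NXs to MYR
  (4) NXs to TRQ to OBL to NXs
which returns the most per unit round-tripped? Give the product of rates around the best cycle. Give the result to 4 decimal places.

1.1961

(1) 2.598 × 1.831 × 0.2276 = 1.08268
(2) 1.581 × 1.451 × 0.5214 = 1.19611
(3) 1.583 × 0.4708 × 1.468 = 1.09407
(4) 0.719 × 1.488 × 0.8974 = 0.96010
Highest is cycle (2) at 1.1961 (>1, arbitrage).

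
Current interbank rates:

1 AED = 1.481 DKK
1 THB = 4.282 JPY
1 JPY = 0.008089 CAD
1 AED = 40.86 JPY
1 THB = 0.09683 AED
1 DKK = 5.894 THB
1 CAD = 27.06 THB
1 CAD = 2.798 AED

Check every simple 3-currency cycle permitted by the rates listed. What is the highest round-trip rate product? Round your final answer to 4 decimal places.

0.9373

THB→JPY→CAD→THB: 4.282 × 0.008089 × 27.06 = 0.93728
JPY→CAD→AED→JPY: 0.008089 × 2.798 × 40.86 = 0.92479
THB→AED→DKK→THB: 0.09683 × 1.481 × 5.894 = 0.84523
Maximum is THB→JPY→CAD→THB at 0.9373; no arbitrage — every cycle loses value.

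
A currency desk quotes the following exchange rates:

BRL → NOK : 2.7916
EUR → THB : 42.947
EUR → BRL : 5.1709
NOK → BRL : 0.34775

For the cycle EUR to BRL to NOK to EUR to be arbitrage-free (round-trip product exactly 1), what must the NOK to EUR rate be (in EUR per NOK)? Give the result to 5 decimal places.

Known legs of the cycle: 5.1709 × 2.7916 = 14.43508444
For no arbitrage the full-cycle product must be 1, so the missing rate is 1 / 14.43508444 ≈ 0.0692757.

0.06928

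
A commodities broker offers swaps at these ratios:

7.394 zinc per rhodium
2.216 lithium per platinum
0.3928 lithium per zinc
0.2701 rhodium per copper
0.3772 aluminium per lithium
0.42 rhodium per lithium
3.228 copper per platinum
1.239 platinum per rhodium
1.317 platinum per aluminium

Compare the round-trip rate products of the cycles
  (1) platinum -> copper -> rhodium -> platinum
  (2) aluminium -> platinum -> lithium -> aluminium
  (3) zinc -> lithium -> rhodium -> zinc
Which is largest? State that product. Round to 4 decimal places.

(1) 3.228 × 0.2701 × 1.239 = 1.08026
(2) 1.317 × 2.216 × 0.3772 = 1.10085
(3) 0.3928 × 0.42 × 7.394 = 1.21983
Highest is cycle (3) at 1.2198 (>1, arbitrage).

1.2198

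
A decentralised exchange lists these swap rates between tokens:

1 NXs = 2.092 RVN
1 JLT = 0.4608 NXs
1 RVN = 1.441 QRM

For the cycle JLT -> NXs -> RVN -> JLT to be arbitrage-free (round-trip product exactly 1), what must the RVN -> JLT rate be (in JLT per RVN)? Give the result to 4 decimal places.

1.0374

Known legs of the cycle: 0.4608 × 2.092 = 0.9639936
For no arbitrage the full-cycle product must be 1, so the missing rate is 1 / 0.9639936 ≈ 1.037351.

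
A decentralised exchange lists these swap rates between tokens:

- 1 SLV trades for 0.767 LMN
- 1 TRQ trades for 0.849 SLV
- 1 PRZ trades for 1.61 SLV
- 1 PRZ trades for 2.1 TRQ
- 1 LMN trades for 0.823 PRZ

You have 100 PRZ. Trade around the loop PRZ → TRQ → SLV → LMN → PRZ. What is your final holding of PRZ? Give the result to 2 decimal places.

112.54

100 PRZ × 2.1 = 210 TRQ
210 TRQ × 0.849 = 178.29 SLV
178.29 SLV × 0.767 = 136.74843 LMN
136.74843 LMN × 0.823 = 112.54395789 PRZ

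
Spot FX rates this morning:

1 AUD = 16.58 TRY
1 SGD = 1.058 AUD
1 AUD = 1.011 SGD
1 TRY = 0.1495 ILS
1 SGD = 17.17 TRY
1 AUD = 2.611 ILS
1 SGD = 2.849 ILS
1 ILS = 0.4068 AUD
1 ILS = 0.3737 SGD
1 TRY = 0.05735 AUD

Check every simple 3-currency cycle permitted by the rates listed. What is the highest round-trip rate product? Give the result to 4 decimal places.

1.1717

ILS→AUD→SGD→ILS: 0.4068 × 1.011 × 2.849 = 1.17172
ILS→SGD→AUD→ILS: 0.3737 × 1.058 × 2.611 = 1.03232
TRY→ILS→AUD→TRY: 0.1495 × 0.4068 × 16.58 = 1.00834
TRY→AUD→SGD→TRY: 0.05735 × 1.011 × 17.17 = 0.99553
TRY→ILS→SGD→TRY: 0.1495 × 0.3737 × 17.17 = 0.95926
Maximum is ILS→AUD→SGD→ILS at 1.1717; arbitrage exists.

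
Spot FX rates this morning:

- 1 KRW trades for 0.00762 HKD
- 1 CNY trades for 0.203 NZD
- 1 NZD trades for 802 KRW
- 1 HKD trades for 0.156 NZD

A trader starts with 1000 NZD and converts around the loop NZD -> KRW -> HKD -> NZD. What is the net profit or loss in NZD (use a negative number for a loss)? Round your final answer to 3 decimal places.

-46.647

1000 NZD × 802 = 802000 KRW
802000 KRW × 0.00762 = 6111.24 HKD
6111.24 HKD × 0.156 = 953.35344 NZD
Net change: 953.35344 − 1000 = -46.64656 NZD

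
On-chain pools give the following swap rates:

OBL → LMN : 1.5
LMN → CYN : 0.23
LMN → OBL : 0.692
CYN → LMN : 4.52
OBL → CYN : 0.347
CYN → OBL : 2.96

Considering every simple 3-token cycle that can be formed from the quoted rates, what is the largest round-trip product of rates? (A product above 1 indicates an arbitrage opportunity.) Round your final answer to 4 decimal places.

CYN→LMN→OBL→CYN: 4.52 × 0.692 × 0.347 = 1.08536
CYN→OBL→LMN→CYN: 2.96 × 1.5 × 0.23 = 1.02120
Maximum is CYN→LMN→OBL→CYN at 1.0854; arbitrage exists.

1.0854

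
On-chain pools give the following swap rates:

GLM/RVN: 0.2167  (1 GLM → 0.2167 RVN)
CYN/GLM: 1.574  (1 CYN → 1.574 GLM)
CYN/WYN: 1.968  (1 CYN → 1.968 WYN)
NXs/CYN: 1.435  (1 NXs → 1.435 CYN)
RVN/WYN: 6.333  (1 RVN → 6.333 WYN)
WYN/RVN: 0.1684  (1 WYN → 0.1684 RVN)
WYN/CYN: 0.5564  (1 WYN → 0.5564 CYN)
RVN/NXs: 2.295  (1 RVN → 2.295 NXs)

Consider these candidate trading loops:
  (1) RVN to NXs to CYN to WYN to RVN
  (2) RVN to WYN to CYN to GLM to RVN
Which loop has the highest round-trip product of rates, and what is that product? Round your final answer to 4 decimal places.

1.2019

(1) 2.295 × 1.435 × 1.968 × 0.1684 = 1.09144
(2) 6.333 × 0.5564 × 1.574 × 0.2167 = 1.20188
Highest is cycle (2) at 1.2019 (>1, arbitrage).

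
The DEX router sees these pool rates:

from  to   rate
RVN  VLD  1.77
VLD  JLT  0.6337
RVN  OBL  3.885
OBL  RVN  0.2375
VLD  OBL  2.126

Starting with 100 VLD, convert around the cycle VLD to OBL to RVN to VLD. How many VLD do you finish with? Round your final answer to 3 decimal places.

89.372

100 VLD × 2.126 = 212.6 OBL
212.6 OBL × 0.2375 = 50.4925 RVN
50.4925 RVN × 1.77 = 89.371725 VLD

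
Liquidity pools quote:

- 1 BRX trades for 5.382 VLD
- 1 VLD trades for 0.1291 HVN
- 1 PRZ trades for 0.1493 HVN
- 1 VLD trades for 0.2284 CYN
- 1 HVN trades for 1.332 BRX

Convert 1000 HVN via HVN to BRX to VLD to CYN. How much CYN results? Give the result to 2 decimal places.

1000 HVN × 1.332 = 1332 BRX
1332 BRX × 5.382 = 7168.824 VLD
7168.824 VLD × 0.2284 = 1637.3594016 CYN

1637.36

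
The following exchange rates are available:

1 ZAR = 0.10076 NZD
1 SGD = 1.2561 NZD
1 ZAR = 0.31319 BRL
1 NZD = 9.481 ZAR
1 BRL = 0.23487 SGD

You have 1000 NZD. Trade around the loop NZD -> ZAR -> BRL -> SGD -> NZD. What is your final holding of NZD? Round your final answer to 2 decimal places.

1000 NZD × 9.481 = 9481 ZAR
9481 ZAR × 0.31319 = 2969.35439 BRL
2969.35439 BRL × 0.23487 = 697.4122655793 SGD
697.4122655793 SGD × 1.2561 = 876.01954679415873 NZD

876.02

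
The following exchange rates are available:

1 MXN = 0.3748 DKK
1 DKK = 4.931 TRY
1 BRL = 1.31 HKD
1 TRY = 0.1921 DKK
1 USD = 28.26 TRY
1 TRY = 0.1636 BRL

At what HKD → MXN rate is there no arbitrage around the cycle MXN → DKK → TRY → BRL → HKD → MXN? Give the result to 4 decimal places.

Known legs of the cycle: 0.3748 × 4.931 × 0.1636 × 1.31 = 0.3960857150608
For no arbitrage the full-cycle product must be 1, so the missing rate is 1 / 0.3960857150608 ≈ 2.524706.

2.5247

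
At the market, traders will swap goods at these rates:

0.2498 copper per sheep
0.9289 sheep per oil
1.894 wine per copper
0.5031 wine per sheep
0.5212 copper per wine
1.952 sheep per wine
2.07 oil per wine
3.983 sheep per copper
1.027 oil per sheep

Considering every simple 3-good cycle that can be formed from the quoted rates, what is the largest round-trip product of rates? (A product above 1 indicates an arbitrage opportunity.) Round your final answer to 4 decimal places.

copper→sheep→wine→copper: 3.983 × 0.5031 × 0.5212 = 1.04441
sheep→wine→oil→sheep: 0.5031 × 2.07 × 0.9289 = 0.96737
copper→wine→sheep→copper: 1.894 × 1.952 × 0.2498 = 0.92353
Maximum is copper→sheep→wine→copper at 1.0444; arbitrage exists.

1.0444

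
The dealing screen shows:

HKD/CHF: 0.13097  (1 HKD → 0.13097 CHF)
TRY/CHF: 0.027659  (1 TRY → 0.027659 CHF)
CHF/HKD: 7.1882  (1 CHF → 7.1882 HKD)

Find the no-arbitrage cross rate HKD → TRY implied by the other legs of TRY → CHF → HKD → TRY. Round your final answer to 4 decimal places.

5.0297

Known legs of the cycle: 0.027659 × 7.1882 = 0.1988184238
For no arbitrage the full-cycle product must be 1, so the missing rate is 1 / 0.1988184238 ≈ 5.029715.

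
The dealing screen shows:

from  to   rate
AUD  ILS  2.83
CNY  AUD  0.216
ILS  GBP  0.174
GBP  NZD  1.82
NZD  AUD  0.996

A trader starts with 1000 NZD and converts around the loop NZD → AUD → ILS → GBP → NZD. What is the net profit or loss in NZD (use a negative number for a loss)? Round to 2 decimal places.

-107.38

1000 NZD × 0.996 = 996 AUD
996 AUD × 2.83 = 2818.68 ILS
2818.68 ILS × 0.174 = 490.45032 GBP
490.45032 GBP × 1.82 = 892.6195824 NZD
Net change: 892.6195824 − 1000 = -107.3804176 NZD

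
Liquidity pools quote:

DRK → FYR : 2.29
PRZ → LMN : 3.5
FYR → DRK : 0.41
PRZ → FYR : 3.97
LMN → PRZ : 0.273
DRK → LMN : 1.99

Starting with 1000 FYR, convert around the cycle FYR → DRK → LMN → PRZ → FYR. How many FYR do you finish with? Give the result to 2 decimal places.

1000 FYR × 0.41 = 410 DRK
410 DRK × 1.99 = 815.9 LMN
815.9 LMN × 0.273 = 222.7407 PRZ
222.7407 PRZ × 3.97 = 884.280579 FYR

884.28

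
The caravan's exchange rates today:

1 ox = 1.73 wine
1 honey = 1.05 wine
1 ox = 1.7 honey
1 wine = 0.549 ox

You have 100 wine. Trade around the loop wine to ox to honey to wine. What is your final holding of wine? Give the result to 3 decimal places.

97.997

100 wine × 0.549 = 54.9 ox
54.9 ox × 1.7 = 93.33 honey
93.33 honey × 1.05 = 97.9965 wine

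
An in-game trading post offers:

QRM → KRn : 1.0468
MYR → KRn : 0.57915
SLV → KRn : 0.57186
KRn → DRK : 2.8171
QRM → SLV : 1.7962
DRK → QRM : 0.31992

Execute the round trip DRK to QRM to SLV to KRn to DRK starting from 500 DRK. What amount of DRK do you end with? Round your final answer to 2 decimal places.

462.87

500 DRK × 0.31992 = 159.96 QRM
159.96 QRM × 1.7962 = 287.320152 SLV
287.320152 SLV × 0.57186 = 164.30690212272 KRn
164.30690212272 KRn × 2.8171 = 462.868973969914512 DRK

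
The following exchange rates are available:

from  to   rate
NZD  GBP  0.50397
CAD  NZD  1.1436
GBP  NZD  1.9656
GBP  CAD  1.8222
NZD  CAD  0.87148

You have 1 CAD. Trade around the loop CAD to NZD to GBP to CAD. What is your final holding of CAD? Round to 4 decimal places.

1.0502

1 CAD × 1.1436 = 1.1436 NZD
1.1436 NZD × 0.50397 = 0.576340092 GBP
0.576340092 GBP × 1.8222 = 1.0502069156424 CAD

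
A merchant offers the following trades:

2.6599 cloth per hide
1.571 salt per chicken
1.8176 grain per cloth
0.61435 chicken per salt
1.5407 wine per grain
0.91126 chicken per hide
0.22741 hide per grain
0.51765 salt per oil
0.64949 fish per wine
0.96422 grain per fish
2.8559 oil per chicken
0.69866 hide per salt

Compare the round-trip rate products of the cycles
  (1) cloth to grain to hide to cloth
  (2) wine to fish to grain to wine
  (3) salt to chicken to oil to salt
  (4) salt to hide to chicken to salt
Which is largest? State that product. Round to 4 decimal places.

(1) 1.8176 × 0.22741 × 2.6599 = 1.09944
(2) 0.64949 × 0.96422 × 1.5407 = 0.96487
(3) 0.61435 × 2.8559 × 0.51765 = 0.90823
(4) 0.69866 × 0.91126 × 1.571 = 1.00019
Highest is cycle (1) at 1.0994 (>1, arbitrage).

1.0994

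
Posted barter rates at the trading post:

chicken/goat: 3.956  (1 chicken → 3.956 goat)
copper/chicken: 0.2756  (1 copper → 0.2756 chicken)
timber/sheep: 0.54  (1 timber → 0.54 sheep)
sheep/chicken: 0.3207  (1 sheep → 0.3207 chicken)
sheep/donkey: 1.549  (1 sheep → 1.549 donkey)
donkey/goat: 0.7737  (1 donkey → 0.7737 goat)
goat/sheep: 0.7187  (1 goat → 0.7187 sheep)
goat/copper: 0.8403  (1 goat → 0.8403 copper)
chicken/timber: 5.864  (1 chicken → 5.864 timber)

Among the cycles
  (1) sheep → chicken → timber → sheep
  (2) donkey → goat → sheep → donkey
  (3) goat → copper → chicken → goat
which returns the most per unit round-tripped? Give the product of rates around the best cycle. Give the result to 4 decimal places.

(1) 0.3207 × 5.864 × 0.54 = 1.01552
(2) 0.7737 × 0.7187 × 1.549 = 0.86133
(3) 0.8403 × 0.2756 × 3.956 = 0.91616
Highest is cycle (1) at 1.0155 (>1, arbitrage).

1.0155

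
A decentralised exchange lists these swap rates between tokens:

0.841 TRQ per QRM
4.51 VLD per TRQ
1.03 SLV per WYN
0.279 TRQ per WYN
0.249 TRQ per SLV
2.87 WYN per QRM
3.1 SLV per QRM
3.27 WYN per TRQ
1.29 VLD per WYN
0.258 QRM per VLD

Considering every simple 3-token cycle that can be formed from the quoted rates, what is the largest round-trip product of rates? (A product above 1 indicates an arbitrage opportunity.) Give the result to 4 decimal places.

0.9786

QRM→TRQ→VLD→QRM: 0.841 × 4.51 × 0.258 = 0.97857
QRM→WYN→VLD→QRM: 2.87 × 1.29 × 0.258 = 0.95519
SLV→TRQ→WYN→SLV: 0.249 × 3.27 × 1.03 = 0.83866
Maximum is QRM→TRQ→VLD→QRM at 0.9786; no arbitrage — every cycle loses value.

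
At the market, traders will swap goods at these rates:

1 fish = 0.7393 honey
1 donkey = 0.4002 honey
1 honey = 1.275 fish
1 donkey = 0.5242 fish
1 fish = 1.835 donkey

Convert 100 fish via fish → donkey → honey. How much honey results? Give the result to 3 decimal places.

73.437

100 fish × 1.835 = 183.5 donkey
183.5 donkey × 0.4002 = 73.4367 honey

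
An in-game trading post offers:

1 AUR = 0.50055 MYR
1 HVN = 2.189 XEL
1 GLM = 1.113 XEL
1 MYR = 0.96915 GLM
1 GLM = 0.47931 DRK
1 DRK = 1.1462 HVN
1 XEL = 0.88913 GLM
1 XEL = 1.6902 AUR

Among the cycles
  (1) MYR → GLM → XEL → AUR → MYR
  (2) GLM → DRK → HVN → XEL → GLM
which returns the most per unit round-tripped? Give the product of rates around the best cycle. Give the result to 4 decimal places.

1.0693

(1) 0.96915 × 1.113 × 1.6902 × 0.50055 = 0.91258
(2) 0.47931 × 1.1462 × 2.189 × 0.88913 = 1.06927
Highest is cycle (2) at 1.0693 (>1, arbitrage).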